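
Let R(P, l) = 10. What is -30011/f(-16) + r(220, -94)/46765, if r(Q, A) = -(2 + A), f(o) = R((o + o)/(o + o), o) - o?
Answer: -1403462023/1215890 ≈ -1154.3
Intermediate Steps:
f(o) = 10 - o
r(Q, A) = -2 - A
-30011/f(-16) + r(220, -94)/46765 = -30011/(10 - 1*(-16)) + (-2 - 1*(-94))/46765 = -30011/(10 + 16) + (-2 + 94)*(1/46765) = -30011/26 + 92*(1/46765) = -30011*1/26 + 92/46765 = -30011/26 + 92/46765 = -1403462023/1215890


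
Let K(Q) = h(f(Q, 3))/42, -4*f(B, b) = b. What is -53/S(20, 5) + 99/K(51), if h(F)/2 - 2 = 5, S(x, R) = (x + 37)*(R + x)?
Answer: 423172/1425 ≈ 296.96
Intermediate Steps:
f(B, b) = -b/4
S(x, R) = (37 + x)*(R + x)
h(F) = 14 (h(F) = 4 + 2*5 = 4 + 10 = 14)
K(Q) = ⅓ (K(Q) = 14/42 = 14*(1/42) = ⅓)
-53/S(20, 5) + 99/K(51) = -53/(20² + 37*5 + 37*20 + 5*20) + 99/(⅓) = -53/(400 + 185 + 740 + 100) + 99*3 = -53/1425 + 297 = 423172/1425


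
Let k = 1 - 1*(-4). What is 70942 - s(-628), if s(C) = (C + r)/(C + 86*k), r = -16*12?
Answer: 7022848/99 ≈ 70938.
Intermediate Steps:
k = 5 (k = 1 + 4 = 5)
r = -192
s(C) = (-192 + C)/(430 + C) (s(C) = (C - 192)/(C + 86*5) = (-192 + C)/(C + 430) = (-192 + C)/(430 + C))
70942 - s(-628) = 70942 - (-192 - 628)/(430 - 628) = 70942 - (-820)/(-198) = 70942 - (-1)*(-820)/198 = 70942 - 1*410/99 = 70942 - 410/99 = 7022848/99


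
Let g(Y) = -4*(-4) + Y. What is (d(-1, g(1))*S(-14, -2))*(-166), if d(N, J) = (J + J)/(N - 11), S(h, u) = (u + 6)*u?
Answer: -11288/3 ≈ -3762.7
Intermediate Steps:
S(h, u) = u*(6 + u) (S(h, u) = (6 + u)*u = u*(6 + u))
g(Y) = 16 + Y
d(N, J) = 2*J/(-11 + N) (d(N, J) = (2*J)/(-11 + N) = 2*J/(-11 + N))
(d(-1, g(1))*S(-14, -2))*(-166) = ((2*(16 + 1)/(-11 - 1))*(-2*(6 - 2)))*(-166) = ((2*17/(-12))*(-2*4))*(-166) = ((2*17*(-1/12))*(-8))*(-166) = -17/6*(-8)*(-166) = (68/3)*(-166) = -11288/3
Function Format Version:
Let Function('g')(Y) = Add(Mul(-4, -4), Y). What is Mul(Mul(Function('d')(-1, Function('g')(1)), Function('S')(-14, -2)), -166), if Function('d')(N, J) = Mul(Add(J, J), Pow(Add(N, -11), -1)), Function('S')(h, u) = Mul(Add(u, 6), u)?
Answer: Rational(-11288, 3) ≈ -3762.7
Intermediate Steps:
Function('S')(h, u) = Mul(u, Add(6, u)) (Function('S')(h, u) = Mul(Add(6, u), u) = Mul(u, Add(6, u)))
Function('g')(Y) = Add(16, Y)
Function('d')(N, J) = Mul(2, J, Pow(Add(-11, N), -1)) (Function('d')(N, J) = Mul(Mul(2, J), Pow(Add(-11, N), -1)) = Mul(2, J, Pow(Add(-11, N), -1)))
Mul(Mul(Function('d')(-1, Function('g')(1)), Function('S')(-14, -2)), -166) = Mul(Mul(Mul(2, Add(16, 1), Pow(Add(-11, -1), -1)), Mul(-2, Add(6, -2))), -166) = Mul(Mul(Mul(2, 17, Pow(-12, -1)), Mul(-2, 4)), -166) = Mul(Mul(Mul(2, 17, Rational(-1, 12)), -8), -166) = Mul(Mul(Rational(-17, 6), -8), -166) = Mul(Rational(68, 3), -166) = Rational(-11288, 3)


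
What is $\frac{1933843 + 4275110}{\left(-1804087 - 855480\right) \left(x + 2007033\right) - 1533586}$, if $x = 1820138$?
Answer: $- \frac{2069651}{3392873076181} \approx -6.1 \cdot 10^{-7}$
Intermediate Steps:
$\frac{1933843 + 4275110}{\left(-1804087 - 855480\right) \left(x + 2007033\right) - 1533586} = \frac{1933843 + 4275110}{\left(-1804087 - 855480\right) \left(1820138 + 2007033\right) - 1533586} = \frac{6208953}{\left(-2659567\right) 3827171 - 1533586} = \frac{6208953}{-10178617694957 - 1533586} = \frac{6208953}{-10178619228543} = 6208953 \left(- \frac{1}{10178619228543}\right) = - \frac{2069651}{3392873076181}$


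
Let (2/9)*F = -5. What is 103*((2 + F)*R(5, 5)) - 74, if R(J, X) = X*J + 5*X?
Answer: -105649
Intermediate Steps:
F = -45/2 (F = (9/2)*(-5) = -45/2 ≈ -22.500)
R(J, X) = 5*X + J*X (R(J, X) = J*X + 5*X = 5*X + J*X)
103*((2 + F)*R(5, 5)) - 74 = 103*((2 - 45/2)*(5*(5 + 5))) - 74 = 103*(-205*10/2) - 74 = 103*(-41/2*50) - 74 = 103*(-1025) - 74 = -105575 - 74 = -105649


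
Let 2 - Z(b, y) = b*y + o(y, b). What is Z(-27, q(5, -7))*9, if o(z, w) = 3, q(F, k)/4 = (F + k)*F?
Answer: -9729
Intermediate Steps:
q(F, k) = 4*F*(F + k) (q(F, k) = 4*((F + k)*F) = 4*(F*(F + k)) = 4*F*(F + k))
Z(b, y) = -1 - b*y (Z(b, y) = 2 - (b*y + 3) = 2 - (3 + b*y) = 2 + (-3 - b*y) = -1 - b*y)
Z(-27, q(5, -7))*9 = (-1 - 1*(-27)*4*5*(5 - 7))*9 = (-1 - 1*(-27)*4*5*(-2))*9 = (-1 - 1*(-27)*(-40))*9 = (-1 - 1080)*9 = -1081*9 = -9729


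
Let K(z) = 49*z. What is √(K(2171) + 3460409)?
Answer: 2*√891697 ≈ 1888.6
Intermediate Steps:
√(K(2171) + 3460409) = √(49*2171 + 3460409) = √(106379 + 3460409) = √3566788 = 2*√891697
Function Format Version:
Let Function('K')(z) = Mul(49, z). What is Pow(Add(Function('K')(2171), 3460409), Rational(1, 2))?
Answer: Mul(2, Pow(891697, Rational(1, 2))) ≈ 1888.6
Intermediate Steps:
Pow(Add(Function('K')(2171), 3460409), Rational(1, 2)) = Pow(Add(Mul(49, 2171), 3460409), Rational(1, 2)) = Pow(Add(106379, 3460409), Rational(1, 2)) = Pow(3566788, Rational(1, 2)) = Mul(2, Pow(891697, Rational(1, 2)))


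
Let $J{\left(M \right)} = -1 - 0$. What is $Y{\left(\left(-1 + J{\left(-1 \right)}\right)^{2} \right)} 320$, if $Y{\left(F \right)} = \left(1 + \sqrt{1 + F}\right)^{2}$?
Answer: $1920 + 640 \sqrt{5} \approx 3351.1$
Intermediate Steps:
$J{\left(M \right)} = -1$ ($J{\left(M \right)} = -1 + 0 = -1$)
$Y{\left(\left(-1 + J{\left(-1 \right)}\right)^{2} \right)} 320 = \left(1 + \sqrt{1 + \left(-1 - 1\right)^{2}}\right)^{2} \cdot 320 = \left(1 + \sqrt{1 + \left(-2\right)^{2}}\right)^{2} \cdot 320 = \left(1 + \sqrt{1 + 4}\right)^{2} \cdot 320 = \left(1 + \sqrt{5}\right)^{2} \cdot 320 = 320 \left(1 + \sqrt{5}\right)^{2}$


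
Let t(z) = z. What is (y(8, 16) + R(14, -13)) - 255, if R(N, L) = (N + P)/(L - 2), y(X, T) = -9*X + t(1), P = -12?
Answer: -4892/15 ≈ -326.13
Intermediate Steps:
y(X, T) = 1 - 9*X (y(X, T) = -9*X + 1 = 1 - 9*X)
R(N, L) = (-12 + N)/(-2 + L) (R(N, L) = (N - 12)/(L - 2) = (-12 + N)/(-2 + L))
(y(8, 16) + R(14, -13)) - 255 = ((1 - 9*8) + (-12 + 14)/(-2 - 13)) - 255 = ((1 - 72) + 2/(-15)) - 255 = (-71 - 1/15*2) - 255 = (-71 - 2/15) - 255 = -1067/15 - 255 = -4892/15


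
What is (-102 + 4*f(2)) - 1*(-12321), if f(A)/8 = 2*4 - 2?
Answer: 12411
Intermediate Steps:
f(A) = 48 (f(A) = 8*(2*4 - 2) = 8*(8 - 2) = 8*6 = 48)
(-102 + 4*f(2)) - 1*(-12321) = (-102 + 4*48) - 1*(-12321) = (-102 + 192) + 12321 = 90 + 12321 = 12411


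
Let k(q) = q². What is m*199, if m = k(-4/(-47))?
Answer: 3184/2209 ≈ 1.4414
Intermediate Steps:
m = 16/2209 (m = (-4/(-47))² = (-4*(-1/47))² = (4/47)² = 16/2209 ≈ 0.0072431)
m*199 = (16/2209)*199 = 3184/2209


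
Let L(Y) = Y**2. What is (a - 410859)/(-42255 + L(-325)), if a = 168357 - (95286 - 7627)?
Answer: -330161/63370 ≈ -5.2101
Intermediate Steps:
a = 80698 (a = 168357 - 1*87659 = 168357 - 87659 = 80698)
(a - 410859)/(-42255 + L(-325)) = (80698 - 410859)/(-42255 + (-325)**2) = -330161/(-42255 + 105625) = -330161/63370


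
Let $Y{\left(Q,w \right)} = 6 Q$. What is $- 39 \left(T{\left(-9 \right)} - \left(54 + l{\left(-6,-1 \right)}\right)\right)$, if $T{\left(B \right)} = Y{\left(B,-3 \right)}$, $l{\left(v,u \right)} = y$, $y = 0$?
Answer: $4212$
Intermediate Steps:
$l{\left(v,u \right)} = 0$
$T{\left(B \right)} = 6 B$
$- 39 \left(T{\left(-9 \right)} - \left(54 + l{\left(-6,-1 \right)}\right)\right) = - 39 \left(6 \left(-9\right) - 54\right) = - 39 \left(-54 + \left(-54 + 0\right)\right) = - 39 \left(-54 - 54\right) = \left(-39\right) \left(-108\right) = 4212$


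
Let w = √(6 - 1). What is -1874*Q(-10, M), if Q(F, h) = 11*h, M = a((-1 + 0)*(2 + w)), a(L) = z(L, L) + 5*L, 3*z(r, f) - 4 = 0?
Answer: 535964/3 + 103070*√5 ≈ 4.0913e+5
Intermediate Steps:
z(r, f) = 4/3 (z(r, f) = 4/3 + (⅓)*0 = 4/3 + 0 = 4/3)
w = √5 ≈ 2.2361
a(L) = 4/3 + 5*L
M = -26/3 - 5*√5 (M = 4/3 + 5*((-1 + 0)*(2 + √5)) = 4/3 + 5*(-(2 + √5)) = 4/3 + 5*(-2 - √5) = 4/3 + (-10 - 5*√5) = -26/3 - 5*√5 ≈ -19.847)
-1874*Q(-10, M) = -20614*(-26/3 - 5*√5) = -1874*(-286/3 - 55*√5) = 535964/3 + 103070*√5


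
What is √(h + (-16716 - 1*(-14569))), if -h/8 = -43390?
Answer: √344973 ≈ 587.34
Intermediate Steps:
h = 347120 (h = -8*(-43390) = 347120)
√(h + (-16716 - 1*(-14569))) = √(347120 + (-16716 - 1*(-14569))) = √(347120 + (-16716 + 14569)) = √(347120 - 2147) = √344973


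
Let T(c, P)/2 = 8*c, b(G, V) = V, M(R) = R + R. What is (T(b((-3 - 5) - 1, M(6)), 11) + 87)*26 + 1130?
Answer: 8384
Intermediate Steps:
M(R) = 2*R
T(c, P) = 16*c (T(c, P) = 2*(8*c) = 16*c)
(T(b((-3 - 5) - 1, M(6)), 11) + 87)*26 + 1130 = (16*(2*6) + 87)*26 + 1130 = (16*12 + 87)*26 + 1130 = (192 + 87)*26 + 1130 = 279*26 + 1130 = 7254 + 1130 = 8384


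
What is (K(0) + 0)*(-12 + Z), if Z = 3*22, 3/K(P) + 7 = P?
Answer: -162/7 ≈ -23.143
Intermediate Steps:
K(P) = 3/(-7 + P)
Z = 66
(K(0) + 0)*(-12 + Z) = (3/(-7 + 0) + 0)*(-12 + 66) = (3/(-7) + 0)*54 = (3*(-1/7) + 0)*54 = (-3/7 + 0)*54 = -3/7*54 = -162/7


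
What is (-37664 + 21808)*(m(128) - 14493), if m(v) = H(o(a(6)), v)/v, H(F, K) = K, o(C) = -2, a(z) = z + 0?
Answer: 229785152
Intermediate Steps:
a(z) = z
m(v) = 1 (m(v) = v/v = 1)
(-37664 + 21808)*(m(128) - 14493) = (-37664 + 21808)*(1 - 14493) = -15856*(-14492) = 229785152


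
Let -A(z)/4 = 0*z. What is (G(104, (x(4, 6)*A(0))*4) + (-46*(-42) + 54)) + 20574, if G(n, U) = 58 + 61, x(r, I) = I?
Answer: 22679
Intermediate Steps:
A(z) = 0 (A(z) = -0*z = -4*0 = 0)
G(n, U) = 119
(G(104, (x(4, 6)*A(0))*4) + (-46*(-42) + 54)) + 20574 = (119 + (-46*(-42) + 54)) + 20574 = (119 + (1932 + 54)) + 20574 = (119 + 1986) + 20574 = 2105 + 20574 = 22679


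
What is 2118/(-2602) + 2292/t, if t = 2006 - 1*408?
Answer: 644805/1039499 ≈ 0.62030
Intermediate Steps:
t = 1598 (t = 2006 - 408 = 1598)
2118/(-2602) + 2292/t = 2118/(-2602) + 2292/1598 = 2118*(-1/2602) + 2292*(1/1598) = -1059/1301 + 1146/799 = 644805/1039499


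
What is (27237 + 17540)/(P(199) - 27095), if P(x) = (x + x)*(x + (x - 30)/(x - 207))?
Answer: 179108/174797 ≈ 1.0247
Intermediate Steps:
P(x) = 2*x*(x + (-30 + x)/(-207 + x)) (P(x) = (2*x)*(x + (-30 + x)/(-207 + x)) = 2*x*(x + (-30 + x)/(-207 + x)))
(27237 + 17540)/(P(199) - 27095) = (27237 + 17540)/(2*199*(-30 + 199**2 - 206*199)/(-207 + 199) - 27095) = 44777/(2*199*(-30 + 39601 - 40994)/(-8) - 27095) = 44777/(2*199*(-1/8)*(-1423) - 27095) = 44777/(283177/4 - 27095) = 44777/(174797/4) = 44777*(4/174797) = 179108/174797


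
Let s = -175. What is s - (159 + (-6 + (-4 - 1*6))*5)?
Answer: -254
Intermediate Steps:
s - (159 + (-6 + (-4 - 1*6))*5) = -175 - (159 + (-6 + (-4 - 1*6))*5) = -175 - (159 + (-6 + (-4 - 6))*5) = -175 - (159 + (-6 - 10)*5) = -175 - (159 - 16*5) = -175 - (159 - 80) = -175 - 1*79 = -175 - 79 = -254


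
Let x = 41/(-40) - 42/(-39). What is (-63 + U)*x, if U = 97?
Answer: 459/260 ≈ 1.7654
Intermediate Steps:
x = 27/520 (x = 41*(-1/40) - 42*(-1/39) = -41/40 + 14/13 = 27/520 ≈ 0.051923)
(-63 + U)*x = (-63 + 97)*(27/520) = 34*(27/520) = 459/260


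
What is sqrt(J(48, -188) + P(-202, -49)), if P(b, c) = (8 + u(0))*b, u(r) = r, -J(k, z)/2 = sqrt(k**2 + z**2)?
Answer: 2*sqrt(-404 - 2*sqrt(2353)) ≈ 44.767*I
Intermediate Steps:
J(k, z) = -2*sqrt(k**2 + z**2)
P(b, c) = 8*b (P(b, c) = (8 + 0)*b = 8*b)
sqrt(J(48, -188) + P(-202, -49)) = sqrt(-2*sqrt(48**2 + (-188)**2) + 8*(-202)) = sqrt(-2*sqrt(2304 + 35344) - 1616) = sqrt(-8*sqrt(2353) - 1616) = sqrt(-1616 - 8*sqrt(2353))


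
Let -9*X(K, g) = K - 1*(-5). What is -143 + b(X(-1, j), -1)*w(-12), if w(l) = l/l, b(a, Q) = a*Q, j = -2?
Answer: -1283/9 ≈ -142.56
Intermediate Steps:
X(K, g) = -5/9 - K/9 (X(K, g) = -(K - 1*(-5))/9 = -(K + 5)/9 = -(5 + K)/9 = -5/9 - K/9)
b(a, Q) = Q*a
w(l) = 1
-143 + b(X(-1, j), -1)*w(-12) = -143 - (-5/9 - 1/9*(-1))*1 = -143 - (-5/9 + 1/9)*1 = -143 - 1*(-4/9)*1 = -143 + (4/9)*1 = -143 + 4/9 = -1283/9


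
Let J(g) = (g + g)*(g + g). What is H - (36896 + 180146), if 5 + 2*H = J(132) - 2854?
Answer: -367247/2 ≈ -1.8362e+5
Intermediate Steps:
J(g) = 4*g² (J(g) = (2*g)*(2*g) = 4*g²)
H = 66837/2 (H = -5/2 + (4*132² - 2854)/2 = -5/2 + (4*17424 - 2854)/2 = -5/2 + (69696 - 2854)/2 = -5/2 + (½)*66842 = -5/2 + 33421 = 66837/2 ≈ 33419.)
H - (36896 + 180146) = 66837/2 - (36896 + 180146) = 66837/2 - 1*217042 = 66837/2 - 217042 = -367247/2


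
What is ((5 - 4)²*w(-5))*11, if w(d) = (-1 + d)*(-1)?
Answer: 66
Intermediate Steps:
w(d) = 1 - d
((5 - 4)²*w(-5))*11 = ((5 - 4)²*(1 - 1*(-5)))*11 = (1²*(1 + 5))*11 = (1*6)*11 = 6*11 = 66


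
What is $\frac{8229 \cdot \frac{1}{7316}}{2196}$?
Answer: $\frac{2743}{5355312} \approx 0.0005122$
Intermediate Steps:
$\frac{8229 \cdot \frac{1}{7316}}{2196} = 8229 \cdot \frac{1}{7316} \cdot \frac{1}{2196} = \frac{8229}{7316} \cdot \frac{1}{2196} = \frac{2743}{5355312}$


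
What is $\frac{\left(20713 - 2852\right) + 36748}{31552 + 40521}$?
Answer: $\frac{54609}{72073} \approx 0.75769$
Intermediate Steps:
$\frac{\left(20713 - 2852\right) + 36748}{31552 + 40521} = \frac{\left(20713 - 2852\right) + 36748}{72073} = \left(17861 + 36748\right) \frac{1}{72073} = 54609 \cdot \frac{1}{72073} = \frac{54609}{72073}$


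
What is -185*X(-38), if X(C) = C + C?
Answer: 14060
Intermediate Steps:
X(C) = 2*C
-185*X(-38) = -370*(-38) = -185*(-76) = 14060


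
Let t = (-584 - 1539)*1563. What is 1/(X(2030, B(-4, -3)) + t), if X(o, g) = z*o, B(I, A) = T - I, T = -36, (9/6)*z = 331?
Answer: -3/8610887 ≈ -3.4840e-7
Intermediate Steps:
z = 662/3 (z = (2/3)*331 = 662/3 ≈ 220.67)
B(I, A) = -36 - I
X(o, g) = 662*o/3
t = -3318249 (t = -2123*1563 = -3318249)
1/(X(2030, B(-4, -3)) + t) = 1/((662/3)*2030 - 3318249) = 1/(1343860/3 - 3318249) = 1/(-8610887/3) = -3/8610887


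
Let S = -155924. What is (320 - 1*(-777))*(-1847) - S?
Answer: -1870235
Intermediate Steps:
(320 - 1*(-777))*(-1847) - S = (320 - 1*(-777))*(-1847) - 1*(-155924) = (320 + 777)*(-1847) + 155924 = 1097*(-1847) + 155924 = -2026159 + 155924 = -1870235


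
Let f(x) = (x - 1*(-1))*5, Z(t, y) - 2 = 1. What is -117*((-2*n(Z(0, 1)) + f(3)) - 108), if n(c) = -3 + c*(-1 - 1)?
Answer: 8190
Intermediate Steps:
Z(t, y) = 3 (Z(t, y) = 2 + 1 = 3)
f(x) = 5 + 5*x (f(x) = (x + 1)*5 = (1 + x)*5 = 5 + 5*x)
n(c) = -3 - 2*c (n(c) = -3 + c*(-2) = -3 - 2*c)
-117*((-2*n(Z(0, 1)) + f(3)) - 108) = -117*((-2*(-3 - 2*3) + (5 + 5*3)) - 108) = -117*((-2*(-3 - 6) + (5 + 15)) - 108) = -117*((-2*(-9) + 20) - 108) = -117*((18 + 20) - 108) = -117*(38 - 108) = -117*(-70) = 8190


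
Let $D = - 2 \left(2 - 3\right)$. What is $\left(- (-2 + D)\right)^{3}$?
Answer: $0$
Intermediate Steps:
$D = 2$ ($D = \left(-2\right) \left(-1\right) = 2$)
$\left(- (-2 + D)\right)^{3} = \left(- (-2 + 2)\right)^{3} = \left(\left(-1\right) 0\right)^{3} = 0^{3} = 0$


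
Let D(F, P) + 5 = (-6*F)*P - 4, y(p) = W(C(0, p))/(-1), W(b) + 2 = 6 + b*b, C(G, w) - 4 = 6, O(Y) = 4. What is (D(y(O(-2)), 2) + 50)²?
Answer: 1661521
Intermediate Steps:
C(G, w) = 10 (C(G, w) = 4 + 6 = 10)
W(b) = 4 + b² (W(b) = -2 + (6 + b*b) = -2 + (6 + b²) = 4 + b²)
y(p) = -104 (y(p) = (4 + 10²)/(-1) = (4 + 100)*(-1) = 104*(-1) = -104)
D(F, P) = -9 - 6*F*P (D(F, P) = -5 + ((-6*F)*P - 4) = -5 + (-6*F*P - 4) = -5 + (-4 - 6*F*P) = -9 - 6*F*P)
(D(y(O(-2)), 2) + 50)² = ((-9 - 6*(-104)*2) + 50)² = ((-9 + 1248) + 50)² = (1239 + 50)² = 1289² = 1661521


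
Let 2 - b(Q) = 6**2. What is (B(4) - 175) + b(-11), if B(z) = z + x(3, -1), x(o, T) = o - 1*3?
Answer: -205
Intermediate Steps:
b(Q) = -34 (b(Q) = 2 - 1*6**2 = 2 - 1*36 = 2 - 36 = -34)
x(o, T) = -3 + o (x(o, T) = o - 3 = -3 + o)
B(z) = z (B(z) = z + (-3 + 3) = z + 0 = z)
(B(4) - 175) + b(-11) = (4 - 175) - 34 = -171 - 34 = -205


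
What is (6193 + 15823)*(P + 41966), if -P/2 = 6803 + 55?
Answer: 621952000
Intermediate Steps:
P = -13716 (P = -2*(6803 + 55) = -2*6858 = -13716)
(6193 + 15823)*(P + 41966) = (6193 + 15823)*(-13716 + 41966) = 22016*28250 = 621952000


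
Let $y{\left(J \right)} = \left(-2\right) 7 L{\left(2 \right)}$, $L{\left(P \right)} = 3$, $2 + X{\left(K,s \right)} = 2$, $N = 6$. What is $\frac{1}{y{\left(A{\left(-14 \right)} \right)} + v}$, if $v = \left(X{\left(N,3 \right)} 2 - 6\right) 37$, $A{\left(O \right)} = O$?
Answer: $- \frac{1}{264} \approx -0.0037879$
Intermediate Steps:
$X{\left(K,s \right)} = 0$ ($X{\left(K,s \right)} = -2 + 2 = 0$)
$y{\left(J \right)} = -42$ ($y{\left(J \right)} = \left(-2\right) 7 \cdot 3 = \left(-14\right) 3 = -42$)
$v = -222$ ($v = \left(0 \cdot 2 - 6\right) 37 = \left(0 - 6\right) 37 = \left(-6\right) 37 = -222$)
$\frac{1}{y{\left(A{\left(-14 \right)} \right)} + v} = \frac{1}{-42 - 222} = \frac{1}{-264} = - \frac{1}{264}$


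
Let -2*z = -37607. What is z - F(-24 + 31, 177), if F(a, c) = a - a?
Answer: 37607/2 ≈ 18804.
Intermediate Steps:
F(a, c) = 0
z = 37607/2 (z = -1/2*(-37607) = 37607/2 ≈ 18804.)
z - F(-24 + 31, 177) = 37607/2 - 1*0 = 37607/2 + 0 = 37607/2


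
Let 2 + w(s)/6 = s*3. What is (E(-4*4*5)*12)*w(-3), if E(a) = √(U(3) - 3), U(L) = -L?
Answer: -792*I*√6 ≈ -1940.0*I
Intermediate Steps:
E(a) = I*√6 (E(a) = √(-1*3 - 3) = √(-3 - 3) = √(-6) = I*√6)
w(s) = -12 + 18*s (w(s) = -12 + 6*(s*3) = -12 + 6*(3*s) = -12 + 18*s)
(E(-4*4*5)*12)*w(-3) = ((I*√6)*12)*(-12 + 18*(-3)) = (12*I*√6)*(-12 - 54) = (12*I*√6)*(-66) = -792*I*√6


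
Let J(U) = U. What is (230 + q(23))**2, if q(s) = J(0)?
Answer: 52900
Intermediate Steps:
q(s) = 0
(230 + q(23))**2 = (230 + 0)**2 = 230**2 = 52900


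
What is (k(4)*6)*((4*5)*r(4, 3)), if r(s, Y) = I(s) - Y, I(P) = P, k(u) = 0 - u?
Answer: -480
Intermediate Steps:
k(u) = -u
r(s, Y) = s - Y
(k(4)*6)*((4*5)*r(4, 3)) = (-1*4*6)*((4*5)*(4 - 1*3)) = (-4*6)*(20*(4 - 3)) = -480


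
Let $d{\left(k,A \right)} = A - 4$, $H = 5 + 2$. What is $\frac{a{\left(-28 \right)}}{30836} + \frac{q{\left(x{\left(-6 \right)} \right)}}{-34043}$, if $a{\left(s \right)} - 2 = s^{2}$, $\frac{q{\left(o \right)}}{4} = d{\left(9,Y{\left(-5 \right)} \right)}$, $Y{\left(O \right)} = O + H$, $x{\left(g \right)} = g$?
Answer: $\frac{13502243}{524874974} \approx 0.025725$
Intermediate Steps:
$H = 7$
$Y{\left(O \right)} = 7 + O$ ($Y{\left(O \right)} = O + 7 = 7 + O$)
$d{\left(k,A \right)} = -4 + A$
$q{\left(o \right)} = -8$ ($q{\left(o \right)} = 4 \left(-4 + \left(7 - 5\right)\right) = 4 \left(-4 + 2\right) = 4 \left(-2\right) = -8$)
$a{\left(s \right)} = 2 + s^{2}$
$\frac{a{\left(-28 \right)}}{30836} + \frac{q{\left(x{\left(-6 \right)} \right)}}{-34043} = \frac{2 + \left(-28\right)^{2}}{30836} - \frac{8}{-34043} = \left(2 + 784\right) \frac{1}{30836} - - \frac{8}{34043} = 786 \cdot \frac{1}{30836} + \frac{8}{34043} = \frac{393}{15418} + \frac{8}{34043} = \frac{13502243}{524874974}$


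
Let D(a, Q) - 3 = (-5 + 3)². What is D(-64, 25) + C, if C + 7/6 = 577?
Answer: 3497/6 ≈ 582.83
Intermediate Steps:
D(a, Q) = 7 (D(a, Q) = 3 + (-5 + 3)² = 3 + (-2)² = 3 + 4 = 7)
C = 3455/6 (C = -7/6 + 577 = 3455/6 ≈ 575.83)
D(-64, 25) + C = 7 + 3455/6 = 3497/6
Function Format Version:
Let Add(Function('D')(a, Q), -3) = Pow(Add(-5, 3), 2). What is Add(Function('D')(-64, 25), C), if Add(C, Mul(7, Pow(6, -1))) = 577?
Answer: Rational(3497, 6) ≈ 582.83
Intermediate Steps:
Function('D')(a, Q) = 7 (Function('D')(a, Q) = Add(3, Pow(Add(-5, 3), 2)) = Add(3, Pow(-2, 2)) = Add(3, 4) = 7)
C = Rational(3455, 6) (C = Add(Rational(-7, 6), 577) = Rational(3455, 6) ≈ 575.83)
Add(Function('D')(-64, 25), C) = Add(7, Rational(3455, 6)) = Rational(3497, 6)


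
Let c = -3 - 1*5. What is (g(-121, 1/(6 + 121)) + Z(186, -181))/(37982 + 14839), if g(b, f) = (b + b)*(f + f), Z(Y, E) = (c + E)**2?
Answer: 4536083/6708267 ≈ 0.67619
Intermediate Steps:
c = -8 (c = -3 - 5 = -8)
Z(Y, E) = (-8 + E)**2
g(b, f) = 4*b*f (g(b, f) = (2*b)*(2*f) = 4*b*f)
(g(-121, 1/(6 + 121)) + Z(186, -181))/(37982 + 14839) = (4*(-121)/(6 + 121) + (-8 - 181)**2)/(37982 + 14839) = (4*(-121)/127 + (-189)**2)/52821 = (4*(-121)*(1/127) + 35721)*(1/52821) = (-484/127 + 35721)*(1/52821) = (4536083/127)*(1/52821) = 4536083/6708267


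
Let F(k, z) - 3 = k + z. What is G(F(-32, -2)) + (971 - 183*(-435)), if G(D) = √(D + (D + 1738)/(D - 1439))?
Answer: 80576 + 3*I*√17510/70 ≈ 80576.0 + 5.6711*I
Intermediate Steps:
F(k, z) = 3 + k + z (F(k, z) = 3 + (k + z) = 3 + k + z)
G(D) = √(D + (1738 + D)/(-1439 + D))
G(F(-32, -2)) + (971 - 183*(-435)) = √((1738 + (3 - 32 - 2) + (3 - 32 - 2)*(-1439 + (3 - 32 - 2)))/(-1439 + (3 - 32 - 2))) + (971 - 183*(-435)) = √((1738 - 31 - 31*(-1439 - 31))/(-1439 - 31)) + (971 + 79605) = √((1738 - 31 - 31*(-1470))/(-1470)) + 80576 = √(-(1738 - 31 + 45570)/1470) + 80576 = √(-1/1470*47277) + 80576 = √(-15759/490) + 80576 = 3*I*√17510/70 + 80576 = 80576 + 3*I*√17510/70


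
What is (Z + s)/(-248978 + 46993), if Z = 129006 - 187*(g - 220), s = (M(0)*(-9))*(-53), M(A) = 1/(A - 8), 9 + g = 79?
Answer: -1255971/1615880 ≈ -0.77727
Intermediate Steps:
g = 70 (g = -9 + 79 = 70)
M(A) = 1/(-8 + A)
s = -477/8 (s = (-9/(-8 + 0))*(-53) = (-9/(-8))*(-53) = -⅛*(-9)*(-53) = (9/8)*(-53) = -477/8 ≈ -59.625)
Z = 157056 (Z = 129006 - 187*(70 - 220) = 129006 - 187*(-150) = 129006 + 28050 = 157056)
(Z + s)/(-248978 + 46993) = (157056 - 477/8)/(-248978 + 46993) = (1255971/8)/(-201985) = (1255971/8)*(-1/201985) = -1255971/1615880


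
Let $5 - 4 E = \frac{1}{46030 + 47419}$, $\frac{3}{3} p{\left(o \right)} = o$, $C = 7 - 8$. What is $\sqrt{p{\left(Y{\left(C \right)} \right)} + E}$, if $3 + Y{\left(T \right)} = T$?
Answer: $\frac{i \sqrt{24014991265}}{93449} \approx 1.6583 i$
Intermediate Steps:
$C = -1$ ($C = 7 - 8 = -1$)
$Y{\left(T \right)} = -3 + T$
$p{\left(o \right)} = o$
$E = \frac{116811}{93449}$ ($E = \frac{5}{4} - \frac{1}{4 \left(46030 + 47419\right)} = \frac{5}{4} - \frac{1}{4 \cdot 93449} = \frac{5}{4} - \frac{1}{373796} = \frac{116811}{93449} \approx 1.25$)
$\sqrt{p{\left(Y{\left(C \right)} \right)} + E} = \sqrt{\left(-3 - 1\right) + \frac{116811}{93449}} = \sqrt{-4 + \frac{116811}{93449}} = \sqrt{- \frac{256985}{93449}} = \frac{i \sqrt{24014991265}}{93449}$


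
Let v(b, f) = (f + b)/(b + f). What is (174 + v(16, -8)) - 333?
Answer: -158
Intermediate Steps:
v(b, f) = 1 (v(b, f) = (b + f)/(b + f) = 1)
(174 + v(16, -8)) - 333 = (174 + 1) - 333 = 175 - 333 = -158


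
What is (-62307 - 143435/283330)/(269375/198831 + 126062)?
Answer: -702016021452819/1420350453961402 ≈ -0.49426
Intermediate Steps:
(-62307 - 143435/283330)/(269375/198831 + 126062) = (-62307 - 143435*1/283330)/(269375*(1/198831) + 126062) = (-62307 - 28687/56666)/(269375/198831 + 126062) = -3530717149/(56666*25065302897/198831) = -3530717149/56666*198831/25065302897 = -702016021452819/1420350453961402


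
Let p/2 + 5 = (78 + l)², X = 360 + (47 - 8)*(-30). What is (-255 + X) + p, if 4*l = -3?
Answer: 86881/8 ≈ 10860.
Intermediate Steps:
l = -¾ (l = (¼)*(-3) = -¾ ≈ -0.75000)
X = -810 (X = 360 + 39*(-30) = 360 - 1170 = -810)
p = 95401/8 (p = -10 + 2*(78 - ¾)² = -10 + 2*(309/4)² = -10 + 2*(95481/16) = -10 + 95481/8 = 95401/8 ≈ 11925.)
(-255 + X) + p = (-255 - 810) + 95401/8 = -1065 + 95401/8 = 86881/8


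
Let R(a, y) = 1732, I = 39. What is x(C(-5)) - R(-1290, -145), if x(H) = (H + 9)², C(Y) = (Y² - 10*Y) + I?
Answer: 13397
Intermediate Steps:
C(Y) = 39 + Y² - 10*Y (C(Y) = (Y² - 10*Y) + 39 = 39 + Y² - 10*Y)
x(H) = (9 + H)²
x(C(-5)) - R(-1290, -145) = (9 + (39 + (-5)² - 10*(-5)))² - 1*1732 = (9 + (39 + 25 + 50))² - 1732 = (9 + 114)² - 1732 = 123² - 1732 = 15129 - 1732 = 13397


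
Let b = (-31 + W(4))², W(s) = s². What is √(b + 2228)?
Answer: √2453 ≈ 49.528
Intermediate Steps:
b = 225 (b = (-31 + 4²)² = (-31 + 16)² = (-15)² = 225)
√(b + 2228) = √(225 + 2228) = √2453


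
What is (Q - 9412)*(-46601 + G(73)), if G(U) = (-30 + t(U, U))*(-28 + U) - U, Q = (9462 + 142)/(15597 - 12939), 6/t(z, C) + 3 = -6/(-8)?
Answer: 200660115808/443 ≈ 4.5296e+8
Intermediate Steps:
t(z, C) = -8/3 (t(z, C) = 6/(-3 - 6/(-8)) = 6/(-3 - 6*(-⅛)) = 6/(-3 + ¾) = 6/(-9/4) = 6*(-4/9) = -8/3)
Q = 4802/1329 (Q = 9604/2658 = 9604*(1/2658) = 4802/1329 ≈ 3.6132)
G(U) = 2744/3 - 101*U/3 (G(U) = (-30 - 8/3)*(-28 + U) - U = -98*(-28 + U)/3 - U = (2744/3 - 98*U/3) - U = 2744/3 - 101*U/3)
(Q - 9412)*(-46601 + G(73)) = (4802/1329 - 9412)*(-46601 + (2744/3 - 101/3*73)) = -12503746*(-46601 + (2744/3 - 7373/3))/1329 = -12503746*(-46601 - 1543)/1329 = -12503746/1329*(-48144) = 200660115808/443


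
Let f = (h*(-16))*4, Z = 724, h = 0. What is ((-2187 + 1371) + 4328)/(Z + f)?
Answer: 878/181 ≈ 4.8508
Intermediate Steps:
f = 0 (f = (0*(-16))*4 = 0*4 = 0)
((-2187 + 1371) + 4328)/(Z + f) = ((-2187 + 1371) + 4328)/(724 + 0) = (-816 + 4328)/724 = 3512*(1/724) = 878/181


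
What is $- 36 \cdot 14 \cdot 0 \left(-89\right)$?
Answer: $0$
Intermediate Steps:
$- 36 \cdot 14 \cdot 0 \left(-89\right) = \left(-36\right) 0 \left(-89\right) = 0 \left(-89\right) = 0$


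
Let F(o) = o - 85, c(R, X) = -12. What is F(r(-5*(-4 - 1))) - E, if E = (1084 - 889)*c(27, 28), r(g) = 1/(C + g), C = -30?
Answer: 11274/5 ≈ 2254.8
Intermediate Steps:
r(g) = 1/(-30 + g)
F(o) = -85 + o
E = -2340 (E = (1084 - 889)*(-12) = 195*(-12) = -2340)
F(r(-5*(-4 - 1))) - E = (-85 + 1/(-30 - 5*(-4 - 1))) - 1*(-2340) = (-85 + 1/(-30 - 5*(-5))) + 2340 = (-85 + 1/(-30 + 25)) + 2340 = (-85 + 1/(-5)) + 2340 = (-85 - ⅕) + 2340 = -426/5 + 2340 = 11274/5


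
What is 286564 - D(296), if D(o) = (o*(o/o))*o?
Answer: 198948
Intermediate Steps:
D(o) = o² (D(o) = (o*1)*o = o*o = o²)
286564 - D(296) = 286564 - 1*296² = 286564 - 1*87616 = 286564 - 87616 = 198948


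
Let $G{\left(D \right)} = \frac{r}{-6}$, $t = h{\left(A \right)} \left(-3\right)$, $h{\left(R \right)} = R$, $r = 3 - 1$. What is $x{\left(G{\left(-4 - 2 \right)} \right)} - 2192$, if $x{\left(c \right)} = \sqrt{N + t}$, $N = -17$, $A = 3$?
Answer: $-2192 + i \sqrt{26} \approx -2192.0 + 5.099 i$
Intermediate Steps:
$r = 2$ ($r = 3 - 1 = 2$)
$t = -9$ ($t = 3 \left(-3\right) = -9$)
$G{\left(D \right)} = - \frac{1}{3}$ ($G{\left(D \right)} = \frac{2}{-6} = 2 \left(- \frac{1}{6}\right) = - \frac{1}{3}$)
$x{\left(c \right)} = i \sqrt{26}$ ($x{\left(c \right)} = \sqrt{-17 - 9} = \sqrt{-26} = i \sqrt{26}$)
$x{\left(G{\left(-4 - 2 \right)} \right)} - 2192 = i \sqrt{26} - 2192 = -2192 + i \sqrt{26}$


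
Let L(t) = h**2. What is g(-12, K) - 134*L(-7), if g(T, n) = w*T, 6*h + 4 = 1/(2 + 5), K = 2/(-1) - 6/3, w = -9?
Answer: 5157/98 ≈ 52.622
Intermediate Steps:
K = -4 (K = 2*(-1) - 6*1/3 = -2 - 2 = -4)
h = -9/14 (h = -2/3 + 1/(6*(2 + 5)) = -2/3 + (1/6)/7 = -2/3 + (1/6)*(1/7) = -2/3 + 1/42 = -9/14 ≈ -0.64286)
g(T, n) = -9*T
L(t) = 81/196 (L(t) = (-9/14)**2 = 81/196)
g(-12, K) - 134*L(-7) = -9*(-12) - 134*81/196 = 108 - 5427/98 = 5157/98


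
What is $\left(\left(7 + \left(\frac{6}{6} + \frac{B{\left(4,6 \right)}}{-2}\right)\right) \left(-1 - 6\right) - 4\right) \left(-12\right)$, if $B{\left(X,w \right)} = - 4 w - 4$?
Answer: $1896$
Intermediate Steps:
$B{\left(X,w \right)} = -4 - 4 w$
$\left(\left(7 + \left(\frac{6}{6} + \frac{B{\left(4,6 \right)}}{-2}\right)\right) \left(-1 - 6\right) - 4\right) \left(-12\right) = \left(\left(7 + \left(\frac{6}{6} + \frac{-4 - 24}{-2}\right)\right) \left(-1 - 6\right) - 4\right) \left(-12\right) = \left(\left(7 + \left(6 \cdot \frac{1}{6} + \left(-4 - 24\right) \left(- \frac{1}{2}\right)\right)\right) \left(-7\right) - 4\right) \left(-12\right) = \left(\left(7 + \left(1 - -14\right)\right) \left(-7\right) - 4\right) \left(-12\right) = \left(\left(7 + \left(1 + 14\right)\right) \left(-7\right) - 4\right) \left(-12\right) = \left(\left(7 + 15\right) \left(-7\right) - 4\right) \left(-12\right) = \left(22 \left(-7\right) - 4\right) \left(-12\right) = \left(-154 - 4\right) \left(-12\right) = \left(-158\right) \left(-12\right) = 1896$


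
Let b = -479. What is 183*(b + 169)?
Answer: -56730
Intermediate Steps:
183*(b + 169) = 183*(-479 + 169) = 183*(-310) = -56730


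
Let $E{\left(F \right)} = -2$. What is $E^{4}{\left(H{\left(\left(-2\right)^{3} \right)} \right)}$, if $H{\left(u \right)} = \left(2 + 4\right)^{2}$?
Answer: $16$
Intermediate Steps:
$H{\left(u \right)} = 36$ ($H{\left(u \right)} = 6^{2} = 36$)
$E^{4}{\left(H{\left(\left(-2\right)^{3} \right)} \right)} = \left(-2\right)^{4} = 16$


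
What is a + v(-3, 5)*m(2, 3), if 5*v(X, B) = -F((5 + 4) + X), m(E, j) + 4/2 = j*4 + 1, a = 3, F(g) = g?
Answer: -51/5 ≈ -10.200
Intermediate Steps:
m(E, j) = -1 + 4*j (m(E, j) = -2 + (j*4 + 1) = -2 + (4*j + 1) = -2 + (1 + 4*j) = -1 + 4*j)
v(X, B) = -9/5 - X/5 (v(X, B) = (-((5 + 4) + X))/5 = (-(9 + X))/5 = (-9 - X)/5 = -9/5 - X/5)
a + v(-3, 5)*m(2, 3) = 3 + (-9/5 - ⅕*(-3))*(-1 + 4*3) = 3 + (-9/5 + ⅗)*(-1 + 12) = 3 - 6/5*11 = 3 - 66/5 = -51/5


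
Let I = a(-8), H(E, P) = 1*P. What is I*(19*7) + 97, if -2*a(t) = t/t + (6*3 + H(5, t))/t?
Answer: 909/8 ≈ 113.63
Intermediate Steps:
H(E, P) = P
a(t) = -½ - (18 + t)/(2*t) (a(t) = -(t/t + (6*3 + t)/t)/2 = -(1 + (18 + t)/t)/2 = -½ - (18 + t)/(2*t))
I = ⅛ (I = (-9 - 1*(-8))/(-8) = -(-9 + 8)/8 = -⅛*(-1) = ⅛ ≈ 0.12500)
I*(19*7) + 97 = (19*7)/8 + 97 = (⅛)*133 + 97 = 133/8 + 97 = 909/8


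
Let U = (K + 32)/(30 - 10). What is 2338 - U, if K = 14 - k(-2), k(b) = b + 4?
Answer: 11679/5 ≈ 2335.8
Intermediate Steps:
k(b) = 4 + b
K = 12 (K = 14 - (4 - 2) = 14 - 1*2 = 14 - 2 = 12)
U = 11/5 (U = (12 + 32)/(30 - 10) = 44/20 = (1/20)*44 = 11/5 ≈ 2.2000)
2338 - U = 2338 - 1*11/5 = 2338 - 11/5 = 11679/5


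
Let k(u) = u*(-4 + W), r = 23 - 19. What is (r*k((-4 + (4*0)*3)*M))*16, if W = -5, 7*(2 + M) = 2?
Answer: -27648/7 ≈ -3949.7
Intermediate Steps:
M = -12/7 (M = -2 + (1/7)*2 = -2 + 2/7 = -12/7 ≈ -1.7143)
r = 4
k(u) = -9*u (k(u) = u*(-4 - 5) = u*(-9) = -9*u)
(r*k((-4 + (4*0)*3)*M))*16 = (4*(-9*(-4 + (4*0)*3)*(-12)/7))*16 = (4*(-9*(-4 + 0*3)*(-12)/7))*16 = (4*(-9*(-4 + 0)*(-12)/7))*16 = (4*(-(-36)*(-12)/7))*16 = (4*(-9*48/7))*16 = (4*(-432/7))*16 = -1728/7*16 = -27648/7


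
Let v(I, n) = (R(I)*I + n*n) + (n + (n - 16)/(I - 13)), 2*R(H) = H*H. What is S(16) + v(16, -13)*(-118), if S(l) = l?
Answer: -776746/3 ≈ -2.5892e+5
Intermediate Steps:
R(H) = H**2/2 (R(H) = (H*H)/2 = H**2/2)
v(I, n) = n + n**2 + I**3/2 + (-16 + n)/(-13 + I) (v(I, n) = ((I**2/2)*I + n*n) + (n + (n - 16)/(I - 13)) = (I**3/2 + n**2) + (n + (-16 + n)/(-13 + I)) = (n**2 + I**3/2) + (n + (-16 + n)/(-13 + I)) = n + n**2 + I**3/2 + (-16 + n)/(-13 + I))
S(16) + v(16, -13)*(-118) = 16 + ((-16 + (1/2)*16**4 - 13*(-13)**2 - 12*(-13) - 13/2*16**3 + 16*(-13) + 16*(-13)**2)/(-13 + 16))*(-118) = 16 + ((-16 + (1/2)*65536 - 13*169 + 156 - 13/2*4096 - 208 + 16*169)/3)*(-118) = 16 + ((-16 + 32768 - 2197 + 156 - 26624 - 208 + 2704)/3)*(-118) = 16 + ((1/3)*6583)*(-118) = 16 + (6583/3)*(-118) = 16 - 776794/3 = -776746/3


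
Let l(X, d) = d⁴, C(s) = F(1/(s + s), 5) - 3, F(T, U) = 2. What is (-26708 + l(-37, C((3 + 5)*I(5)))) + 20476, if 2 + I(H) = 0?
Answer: -6231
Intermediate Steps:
I(H) = -2 (I(H) = -2 + 0 = -2)
C(s) = -1 (C(s) = 2 - 3 = -1)
(-26708 + l(-37, C((3 + 5)*I(5)))) + 20476 = (-26708 + (-1)⁴) + 20476 = (-26708 + 1) + 20476 = -26707 + 20476 = -6231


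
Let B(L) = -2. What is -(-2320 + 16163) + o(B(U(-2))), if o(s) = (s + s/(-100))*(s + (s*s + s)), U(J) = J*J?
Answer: -13843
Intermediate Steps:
U(J) = J²
o(s) = 99*s*(s² + 2*s)/100 (o(s) = (s + s*(-1/100))*(s + (s² + s)) = (s - s/100)*(s + (s + s²)) = (99*s/100)*(s² + 2*s) = 99*s*(s² + 2*s)/100)
-(-2320 + 16163) + o(B(U(-2))) = -(-2320 + 16163) + (99/100)*(-2)²*(2 - 2) = -1*13843 + (99/100)*4*0 = -13843 + 0 = -13843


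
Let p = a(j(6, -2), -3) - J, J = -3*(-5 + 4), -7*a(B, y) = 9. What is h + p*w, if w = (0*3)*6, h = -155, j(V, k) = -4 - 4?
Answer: -155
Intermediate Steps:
j(V, k) = -8
a(B, y) = -9/7 (a(B, y) = -⅐*9 = -9/7)
J = 3 (J = -3*(-1) = 3)
w = 0 (w = 0*6 = 0)
p = -30/7 (p = -9/7 - 1*3 = -9/7 - 3 = -30/7 ≈ -4.2857)
h + p*w = -155 - 30/7*0 = -155 + 0 = -155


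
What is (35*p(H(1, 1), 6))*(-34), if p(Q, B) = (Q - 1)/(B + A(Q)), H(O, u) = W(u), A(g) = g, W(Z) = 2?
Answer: -595/4 ≈ -148.75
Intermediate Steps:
H(O, u) = 2
p(Q, B) = (-1 + Q)/(B + Q) (p(Q, B) = (Q - 1)/(B + Q) = (-1 + Q)/(B + Q))
(35*p(H(1, 1), 6))*(-34) = (35*((-1 + 2)/(6 + 2)))*(-34) = (35*(1/8))*(-34) = (35*((⅛)*1))*(-34) = (35*(⅛))*(-34) = (35/8)*(-34) = -595/4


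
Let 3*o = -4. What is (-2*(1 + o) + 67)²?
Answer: 41209/9 ≈ 4578.8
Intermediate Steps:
o = -4/3 (o = (⅓)*(-4) = -4/3 ≈ -1.3333)
(-2*(1 + o) + 67)² = (-2*(1 - 4/3) + 67)² = (-2*(-⅓) + 67)² = (⅔ + 67)² = (203/3)² = 41209/9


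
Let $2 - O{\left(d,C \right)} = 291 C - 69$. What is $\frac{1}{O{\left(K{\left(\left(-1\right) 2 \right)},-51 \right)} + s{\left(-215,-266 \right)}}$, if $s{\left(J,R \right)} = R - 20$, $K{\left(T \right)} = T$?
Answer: $\frac{1}{14626} \approx 6.8371 \cdot 10^{-5}$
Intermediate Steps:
$O{\left(d,C \right)} = 71 - 291 C$ ($O{\left(d,C \right)} = 2 - \left(291 C - 69\right) = 2 - \left(-69 + 291 C\right) = 71 - 291 C$)
$s{\left(J,R \right)} = -20 + R$ ($s{\left(J,R \right)} = R - 20 = -20 + R$)
$\frac{1}{O{\left(K{\left(\left(-1\right) 2 \right)},-51 \right)} + s{\left(-215,-266 \right)}} = \frac{1}{\left(71 - -14841\right) - 286} = \frac{1}{\left(71 + 14841\right) - 286} = \frac{1}{14912 - 286} = \frac{1}{14626}$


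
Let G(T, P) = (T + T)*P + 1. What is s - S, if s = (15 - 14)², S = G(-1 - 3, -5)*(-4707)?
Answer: 192988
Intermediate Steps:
G(T, P) = 1 + 2*P*T (G(T, P) = (2*T)*P + 1 = 2*P*T + 1 = 1 + 2*P*T)
S = -192987 (S = (1 + 2*(-5)*(-1 - 3))*(-4707) = (1 + 2*(-5)*(-4))*(-4707) = (1 + 40)*(-4707) = 41*(-4707) = -192987)
s = 1 (s = 1² = 1)
s - S = 1 - 1*(-192987) = 1 + 192987 = 192988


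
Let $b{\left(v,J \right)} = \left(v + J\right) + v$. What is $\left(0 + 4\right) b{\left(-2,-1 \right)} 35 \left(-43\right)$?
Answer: $30100$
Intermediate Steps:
$b{\left(v,J \right)} = J + 2 v$ ($b{\left(v,J \right)} = \left(J + v\right) + v = J + 2 v$)
$\left(0 + 4\right) b{\left(-2,-1 \right)} 35 \left(-43\right) = \left(0 + 4\right) \left(-1 + 2 \left(-2\right)\right) 35 \left(-43\right) = 4 \left(-1 - 4\right) 35 \left(-43\right) = 4 \left(-5\right) 35 \left(-43\right) = \left(-20\right) 35 \left(-43\right) = \left(-700\right) \left(-43\right) = 30100$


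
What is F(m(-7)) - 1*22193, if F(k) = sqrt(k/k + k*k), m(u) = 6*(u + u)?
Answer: -22193 + sqrt(7057) ≈ -22109.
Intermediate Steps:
m(u) = 12*u (m(u) = 6*(2*u) = 12*u)
F(k) = sqrt(1 + k**2)
F(m(-7)) - 1*22193 = sqrt(1 + (12*(-7))**2) - 1*22193 = sqrt(1 + (-84)**2) - 22193 = sqrt(1 + 7056) - 22193 = sqrt(7057) - 22193 = -22193 + sqrt(7057)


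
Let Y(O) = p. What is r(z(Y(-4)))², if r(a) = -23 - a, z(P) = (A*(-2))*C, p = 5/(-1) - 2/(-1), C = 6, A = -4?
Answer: 5041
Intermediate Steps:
p = -3 (p = 5*(-1) - 2*(-1) = -5 + 2 = -3)
Y(O) = -3
z(P) = 48 (z(P) = -4*(-2)*6 = 8*6 = 48)
r(z(Y(-4)))² = (-23 - 1*48)² = (-23 - 48)² = (-71)² = 5041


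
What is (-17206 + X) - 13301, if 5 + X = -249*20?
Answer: -35492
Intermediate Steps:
X = -4985 (X = -5 - 249*20 = -5 - 4980 = -4985)
(-17206 + X) - 13301 = (-17206 - 4985) - 13301 = -22191 - 13301 = -35492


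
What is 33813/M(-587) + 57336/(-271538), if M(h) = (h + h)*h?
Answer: -15165450987/93563577122 ≈ -0.16209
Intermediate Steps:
M(h) = 2*h² (M(h) = (2*h)*h = 2*h²)
33813/M(-587) + 57336/(-271538) = 33813/((2*(-587)²)) + 57336/(-271538) = 33813/((2*344569)) + 57336*(-1/271538) = 33813/689138 - 28668/135769 = -15165450987/93563577122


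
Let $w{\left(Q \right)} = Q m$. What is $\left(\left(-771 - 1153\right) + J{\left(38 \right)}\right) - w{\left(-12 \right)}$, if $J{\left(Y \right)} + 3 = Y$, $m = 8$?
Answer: $-1793$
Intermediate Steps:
$w{\left(Q \right)} = 8 Q$ ($w{\left(Q \right)} = Q 8 = 8 Q$)
$J{\left(Y \right)} = -3 + Y$
$\left(\left(-771 - 1153\right) + J{\left(38 \right)}\right) - w{\left(-12 \right)} = \left(\left(-771 - 1153\right) + \left(-3 + 38\right)\right) - 8 \left(-12\right) = \left(-1924 + 35\right) - -96 = -1889 + 96 = -1793$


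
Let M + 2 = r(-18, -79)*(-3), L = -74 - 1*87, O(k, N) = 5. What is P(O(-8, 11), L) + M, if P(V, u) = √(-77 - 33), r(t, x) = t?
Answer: 52 + I*√110 ≈ 52.0 + 10.488*I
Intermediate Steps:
L = -161 (L = -74 - 87 = -161)
M = 52 (M = -2 - 18*(-3) = -2 + 54 = 52)
P(V, u) = I*√110 (P(V, u) = √(-110) = I*√110)
P(O(-8, 11), L) + M = I*√110 + 52 = 52 + I*√110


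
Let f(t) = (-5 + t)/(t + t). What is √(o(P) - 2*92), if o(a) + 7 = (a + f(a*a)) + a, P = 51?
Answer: I*√230191/51 ≈ 9.4075*I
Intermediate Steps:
f(t) = (-5 + t)/(2*t) (f(t) = (-5 + t)/((2*t)) = (-5 + t)*(1/(2*t)) = (-5 + t)/(2*t))
o(a) = -7 + 2*a + (-5 + a²)/(2*a²) (o(a) = -7 + ((a + (-5 + a*a)/(2*((a*a)))) + a) = -7 + ((a + (-5 + a²)/(2*(a²))) + a) = -7 + ((a + (-5 + a²)/(2*a²)) + a) = -7 + (2*a + (-5 + a²)/(2*a²)) = -7 + 2*a + (-5 + a²)/(2*a²))
√(o(P) - 2*92) = √((-13/2 + 2*51 - 5/2/51²) - 2*92) = √((-13/2 + 102 - 5/2*1/2601) - 184) = √((-13/2 + 102 - 5/5202) - 184) = √(248393/2601 - 184) = √(-230191/2601) = I*√230191/51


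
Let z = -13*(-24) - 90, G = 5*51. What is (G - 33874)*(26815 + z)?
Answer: -908956903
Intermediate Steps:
G = 255
z = 222 (z = 312 - 90 = 222)
(G - 33874)*(26815 + z) = (255 - 33874)*(26815 + 222) = -33619*27037 = -908956903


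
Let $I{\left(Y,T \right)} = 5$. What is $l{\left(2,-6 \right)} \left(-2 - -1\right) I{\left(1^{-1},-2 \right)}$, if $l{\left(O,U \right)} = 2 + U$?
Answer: $20$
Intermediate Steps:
$l{\left(2,-6 \right)} \left(-2 - -1\right) I{\left(1^{-1},-2 \right)} = \left(2 - 6\right) \left(-2 - -1\right) 5 = - 4 \left(-2 + 1\right) 5 = \left(-4\right) \left(-1\right) 5 = 4 \cdot 5 = 20$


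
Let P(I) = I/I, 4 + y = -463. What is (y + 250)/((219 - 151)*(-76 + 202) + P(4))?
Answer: -217/8569 ≈ -0.025324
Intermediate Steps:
y = -467 (y = -4 - 463 = -467)
P(I) = 1
(y + 250)/((219 - 151)*(-76 + 202) + P(4)) = (-467 + 250)/((219 - 151)*(-76 + 202) + 1) = -217/(68*126 + 1) = -217/(8568 + 1) = -217/8569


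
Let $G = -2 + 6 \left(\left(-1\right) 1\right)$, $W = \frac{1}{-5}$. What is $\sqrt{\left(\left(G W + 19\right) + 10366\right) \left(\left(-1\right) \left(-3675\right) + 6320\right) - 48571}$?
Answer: $2 \sqrt{25941374} \approx 10187.0$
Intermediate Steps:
$W = - \frac{1}{5} \approx -0.2$
$G = -8$ ($G = -2 + 6 \left(-1\right) = -2 - 6 = -8$)
$\sqrt{\left(\left(G W + 19\right) + 10366\right) \left(\left(-1\right) \left(-3675\right) + 6320\right) - 48571} = \sqrt{\left(\left(\left(-8\right) \left(- \frac{1}{5}\right) + 19\right) + 10366\right) \left(\left(-1\right) \left(-3675\right) + 6320\right) - 48571} = \sqrt{\left(\left(\frac{8}{5} + 19\right) + 10366\right) \left(3675 + 6320\right) - 48571} = \sqrt{\left(\frac{103}{5} + 10366\right) 9995 - 48571} = \sqrt{\frac{51933}{5} \cdot 9995 - 48571} = \sqrt{103814067 - 48571} = \sqrt{103765496} = 2 \sqrt{25941374}$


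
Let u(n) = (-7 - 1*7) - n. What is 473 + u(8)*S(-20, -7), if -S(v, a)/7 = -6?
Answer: -451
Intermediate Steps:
u(n) = -14 - n (u(n) = (-7 - 7) - n = -14 - n)
S(v, a) = 42 (S(v, a) = -7*(-6) = 42)
473 + u(8)*S(-20, -7) = 473 + (-14 - 1*8)*42 = 473 + (-14 - 8)*42 = 473 - 22*42 = 473 - 924 = -451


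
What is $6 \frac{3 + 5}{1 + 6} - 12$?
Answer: $- \frac{36}{7} \approx -5.1429$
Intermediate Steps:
$6 \frac{3 + 5}{1 + 6} - 12 = 6 \cdot \frac{8}{7} - 12 = \frac{48}{7} - 12 = - \frac{36}{7}$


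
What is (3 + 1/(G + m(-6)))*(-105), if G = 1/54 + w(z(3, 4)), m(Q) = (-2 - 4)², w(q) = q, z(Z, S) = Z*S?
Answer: -822465/2593 ≈ -317.19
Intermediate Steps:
z(Z, S) = S*Z
m(Q) = 36 (m(Q) = (-6)² = 36)
G = 649/54 (G = 1/54 + 4*3 = 1/54 + 12 = 649/54 ≈ 12.019)
(3 + 1/(G + m(-6)))*(-105) = (3 + 1/(649/54 + 36))*(-105) = (3 + 1/(2593/54))*(-105) = (3 + 54/2593)*(-105) = (7833/2593)*(-105) = -822465/2593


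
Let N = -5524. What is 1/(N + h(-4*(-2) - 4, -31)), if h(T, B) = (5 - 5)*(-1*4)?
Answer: -1/5524 ≈ -0.00018103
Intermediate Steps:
h(T, B) = 0 (h(T, B) = 0*(-4) = 0)
1/(N + h(-4*(-2) - 4, -31)) = 1/(-5524 + 0) = 1/(-5524) = -1/5524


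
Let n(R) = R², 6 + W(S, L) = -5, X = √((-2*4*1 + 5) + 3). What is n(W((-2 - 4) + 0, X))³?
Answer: 1771561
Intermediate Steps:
X = 0 (X = √((-8*1 + 5) + 3) = √((-8 + 5) + 3) = √(-3 + 3) = √0 = 0)
W(S, L) = -11 (W(S, L) = -6 - 5 = -11)
n(W((-2 - 4) + 0, X))³ = ((-11)²)³ = 121³ = 1771561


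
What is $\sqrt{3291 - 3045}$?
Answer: $\sqrt{246} \approx 15.684$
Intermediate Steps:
$\sqrt{3291 - 3045} = \sqrt{246}$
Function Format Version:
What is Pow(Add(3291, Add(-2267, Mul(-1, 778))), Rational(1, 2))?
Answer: Pow(246, Rational(1, 2)) ≈ 15.684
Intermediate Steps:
Pow(Add(3291, Add(-2267, Mul(-1, 778))), Rational(1, 2)) = Pow(Add(3291, Add(-2267, -778)), Rational(1, 2)) = Pow(Add(3291, -3045), Rational(1, 2)) = Pow(246, Rational(1, 2))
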